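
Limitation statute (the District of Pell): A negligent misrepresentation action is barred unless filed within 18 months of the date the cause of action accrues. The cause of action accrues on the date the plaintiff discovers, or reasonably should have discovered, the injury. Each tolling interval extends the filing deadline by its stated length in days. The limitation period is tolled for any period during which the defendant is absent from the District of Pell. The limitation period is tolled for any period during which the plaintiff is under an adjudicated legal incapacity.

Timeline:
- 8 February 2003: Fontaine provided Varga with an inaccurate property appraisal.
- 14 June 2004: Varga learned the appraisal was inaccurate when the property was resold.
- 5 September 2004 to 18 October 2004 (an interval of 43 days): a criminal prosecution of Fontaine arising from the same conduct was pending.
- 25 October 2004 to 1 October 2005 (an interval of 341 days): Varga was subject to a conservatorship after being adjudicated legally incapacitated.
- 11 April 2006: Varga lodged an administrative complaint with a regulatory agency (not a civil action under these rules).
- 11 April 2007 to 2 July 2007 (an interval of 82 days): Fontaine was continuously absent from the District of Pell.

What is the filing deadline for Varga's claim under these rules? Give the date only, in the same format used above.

20 November 2006

Accrual is tied to discovery, so the period began on 14 June 2004 rather than on 8 February 2003 when the act occurred.
The untolled deadline — 18 months after 14 June 2004 — is 14 December 2005.
The plaintiff's legal incapacity from 25 October 2004 to 1 October 2005 tolled the period for 341 days, extending the deadline to 20 November 2006.
By the time the defendant's absence from the jurisdiction began on 11 April 2007, the limitation period had already expired on 20 November 2006; that interval cannot revive it.
Although a criminal prosecution ran from 5 September 2004 to 18 October 2004, the stated rules do not make that a tolling event, so it is disregarded.
Nothing else in the chronology tolls or restarts the period.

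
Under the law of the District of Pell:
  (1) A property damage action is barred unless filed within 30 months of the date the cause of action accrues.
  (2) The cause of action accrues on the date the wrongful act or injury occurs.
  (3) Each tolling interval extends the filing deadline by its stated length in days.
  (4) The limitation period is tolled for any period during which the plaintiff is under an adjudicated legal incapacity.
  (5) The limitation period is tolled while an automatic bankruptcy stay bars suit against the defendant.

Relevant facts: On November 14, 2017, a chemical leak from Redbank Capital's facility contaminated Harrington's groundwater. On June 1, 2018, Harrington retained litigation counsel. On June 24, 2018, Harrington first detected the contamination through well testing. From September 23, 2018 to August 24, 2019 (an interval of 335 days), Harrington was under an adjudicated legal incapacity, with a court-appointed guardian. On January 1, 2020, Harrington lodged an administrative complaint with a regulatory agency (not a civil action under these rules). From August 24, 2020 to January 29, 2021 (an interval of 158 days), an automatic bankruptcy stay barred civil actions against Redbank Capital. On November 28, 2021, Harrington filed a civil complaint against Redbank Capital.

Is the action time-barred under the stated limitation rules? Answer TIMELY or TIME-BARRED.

Accrual is governed by the date of the act, so the period began to run on November 14, 2017; the later discovery on June 24, 2018 is irrelevant under the stated rule.
30 months from November 14, 2017 is May 14, 2020.
The period was tolled for 335 days by the plaintiff's legal incapacity (September 23, 2018 to August 24, 2019), pushing the deadline to April 14, 2021.
The automatic bankruptcy stay from August 24, 2020 to January 29, 2021 tolled the period for 158 days, extending the deadline to September 19, 2021.
The other events in the timeline have no effect on the limitation period under the stated rules.
Filing on November 28, 2021 missed the September 19, 2021 deadline — the action is time-barred.

TIME-BARRED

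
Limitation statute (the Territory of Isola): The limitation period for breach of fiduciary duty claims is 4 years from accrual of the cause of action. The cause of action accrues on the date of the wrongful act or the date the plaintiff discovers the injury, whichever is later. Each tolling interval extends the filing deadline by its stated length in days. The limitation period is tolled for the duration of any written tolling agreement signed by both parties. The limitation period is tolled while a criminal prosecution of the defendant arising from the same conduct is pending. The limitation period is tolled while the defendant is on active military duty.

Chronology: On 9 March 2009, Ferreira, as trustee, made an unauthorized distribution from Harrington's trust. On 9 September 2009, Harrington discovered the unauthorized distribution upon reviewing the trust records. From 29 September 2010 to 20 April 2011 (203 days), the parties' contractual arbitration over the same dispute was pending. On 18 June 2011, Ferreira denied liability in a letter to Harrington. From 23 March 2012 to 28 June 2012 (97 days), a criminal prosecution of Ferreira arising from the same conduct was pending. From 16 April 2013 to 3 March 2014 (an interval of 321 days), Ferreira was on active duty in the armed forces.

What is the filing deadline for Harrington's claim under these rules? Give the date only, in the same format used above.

The claim accrued on 9 September 2009 — the later of the 9 March 2009 act and the 9 September 2009 discovery.
4 years from 9 September 2009 is 9 September 2013.
Because the pending criminal prosecution ran from 23 March 2012 to 28 June 2012, the deadline is extended by 97 days to 15 December 2013.
Because the defendant's active military service ran from 16 April 2013 to 3 March 2014, the deadline is extended by 321 days to 1 November 2014.
The pending related arbitration from 29 September 2010 to 20 April 2011 does not toll the period, because no stated rule makes a pending arbitration a tolling event.
None of the other events listed affects the running of the period under the stated rules.

1 November 2014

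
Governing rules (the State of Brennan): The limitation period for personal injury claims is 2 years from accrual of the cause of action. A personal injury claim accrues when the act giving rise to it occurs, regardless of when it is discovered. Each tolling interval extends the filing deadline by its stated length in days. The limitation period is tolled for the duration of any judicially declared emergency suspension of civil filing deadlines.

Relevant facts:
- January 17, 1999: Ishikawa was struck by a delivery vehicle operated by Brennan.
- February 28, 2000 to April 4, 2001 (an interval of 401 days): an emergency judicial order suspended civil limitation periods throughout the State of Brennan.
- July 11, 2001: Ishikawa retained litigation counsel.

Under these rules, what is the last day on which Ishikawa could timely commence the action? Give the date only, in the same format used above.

February 22, 2002

The claim accrued on January 17, 1999, when the wrongful act occurred.
2 years from January 17, 1999 is January 17, 2001.
The emergency suspension of filing deadlines from February 28, 2000 to April 4, 2001 tolled the period for 401 days, extending the deadline to February 22, 2002.
Nothing else in the chronology tolls or restarts the period.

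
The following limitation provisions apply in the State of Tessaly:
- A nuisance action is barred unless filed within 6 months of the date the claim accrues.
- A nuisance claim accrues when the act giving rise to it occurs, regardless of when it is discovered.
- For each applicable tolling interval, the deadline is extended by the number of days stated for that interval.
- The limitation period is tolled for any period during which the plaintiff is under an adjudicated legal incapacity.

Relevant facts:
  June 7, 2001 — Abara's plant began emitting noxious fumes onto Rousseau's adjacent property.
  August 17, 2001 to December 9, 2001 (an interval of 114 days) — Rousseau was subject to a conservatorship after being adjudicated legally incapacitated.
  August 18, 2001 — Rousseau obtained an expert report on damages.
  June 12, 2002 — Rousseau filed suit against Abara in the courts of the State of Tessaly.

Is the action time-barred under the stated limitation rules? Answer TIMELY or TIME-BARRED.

TIME-BARRED

The claim accrued on June 7, 2001, when the wrongful act occurred.
Adding the 6 months base period to June 7, 2001 gives a deadline of December 7, 2001, before any tolling.
The plaintiff's legal incapacity from August 17, 2001 to December 9, 2001 tolled the period for 114 days, extending the deadline to March 31, 2002.
The other events in the timeline have no effect on the limitation period under the stated rules.
The June 12, 2002 filing falls after the March 31, 2002 deadline; the claim is time-barred.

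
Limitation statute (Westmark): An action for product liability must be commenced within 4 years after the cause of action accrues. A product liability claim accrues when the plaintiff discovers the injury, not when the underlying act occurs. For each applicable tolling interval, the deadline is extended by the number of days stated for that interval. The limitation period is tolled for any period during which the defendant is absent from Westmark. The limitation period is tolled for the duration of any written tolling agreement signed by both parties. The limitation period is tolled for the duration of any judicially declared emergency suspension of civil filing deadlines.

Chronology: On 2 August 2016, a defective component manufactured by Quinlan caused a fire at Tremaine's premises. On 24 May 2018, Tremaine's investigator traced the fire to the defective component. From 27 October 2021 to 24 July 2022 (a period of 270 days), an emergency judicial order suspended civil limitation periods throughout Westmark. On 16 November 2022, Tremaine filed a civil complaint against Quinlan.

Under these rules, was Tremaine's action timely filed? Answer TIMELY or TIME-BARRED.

TIMELY

Under the discovery rule, the claim accrued on 24 May 2018, when Tremaine discovered the injury — not on the 2 August 2016 date of the underlying act.
4 years from 24 May 2018 is 24 May 2022.
The period was tolled for 270 days by the emergency suspension of filing deadlines (27 October 2021 to 24 July 2022), pushing the deadline to 18 February 2023.
Tremaine filed on 16 November 2022, before the 18 February 2023 deadline, so the action is timely.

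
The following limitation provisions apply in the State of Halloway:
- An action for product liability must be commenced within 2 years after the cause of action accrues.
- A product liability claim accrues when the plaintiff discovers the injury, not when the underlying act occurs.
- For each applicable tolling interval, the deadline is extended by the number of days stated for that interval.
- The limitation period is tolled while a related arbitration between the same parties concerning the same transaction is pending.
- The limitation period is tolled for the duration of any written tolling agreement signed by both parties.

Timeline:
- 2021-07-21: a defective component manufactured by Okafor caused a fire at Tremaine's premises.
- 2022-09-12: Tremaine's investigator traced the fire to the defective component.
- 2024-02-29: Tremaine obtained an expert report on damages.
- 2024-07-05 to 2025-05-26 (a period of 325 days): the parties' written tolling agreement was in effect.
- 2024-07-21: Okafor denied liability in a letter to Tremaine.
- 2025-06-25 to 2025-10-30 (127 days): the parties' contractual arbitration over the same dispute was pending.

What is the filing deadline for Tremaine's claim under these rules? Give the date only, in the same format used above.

The claim did not accrue until Tremaine discovered the injury on 2022-09-12; the 2021-07-21 act date does not start the clock under the stated rule.
2 years from 2022-09-12 is 2024-09-12.
The period was tolled for 325 days by the written tolling agreement (2024-07-05 to 2025-05-26), pushing the deadline to 2025-08-03.
The period was tolled for 127 days by the pending related arbitration (2025-06-25 to 2025-10-30), pushing the deadline to 2025-12-08.
Nothing else in the chronology tolls or restarts the period.

2025-12-08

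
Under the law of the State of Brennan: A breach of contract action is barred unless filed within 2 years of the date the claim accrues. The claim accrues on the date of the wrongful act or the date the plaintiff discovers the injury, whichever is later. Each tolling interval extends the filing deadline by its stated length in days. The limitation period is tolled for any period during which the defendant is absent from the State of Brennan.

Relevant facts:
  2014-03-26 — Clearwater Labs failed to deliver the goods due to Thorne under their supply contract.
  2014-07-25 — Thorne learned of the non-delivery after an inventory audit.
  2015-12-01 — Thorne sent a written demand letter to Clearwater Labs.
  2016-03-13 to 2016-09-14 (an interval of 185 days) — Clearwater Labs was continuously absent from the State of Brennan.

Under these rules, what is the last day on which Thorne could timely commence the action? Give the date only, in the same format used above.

2017-01-26

Because discovery on 2014-07-25 post-dates the 2014-03-26 act, accrual under the later-of rule falls on 2014-07-25.
The untolled deadline — 2 years after 2014-07-25 — is 2016-07-25.
The period was tolled for 185 days by the defendant's absence from the jurisdiction (2016-03-13 to 2016-09-14), pushing the deadline to 2017-01-26.
None of the other events listed affects the running of the period under the stated rules.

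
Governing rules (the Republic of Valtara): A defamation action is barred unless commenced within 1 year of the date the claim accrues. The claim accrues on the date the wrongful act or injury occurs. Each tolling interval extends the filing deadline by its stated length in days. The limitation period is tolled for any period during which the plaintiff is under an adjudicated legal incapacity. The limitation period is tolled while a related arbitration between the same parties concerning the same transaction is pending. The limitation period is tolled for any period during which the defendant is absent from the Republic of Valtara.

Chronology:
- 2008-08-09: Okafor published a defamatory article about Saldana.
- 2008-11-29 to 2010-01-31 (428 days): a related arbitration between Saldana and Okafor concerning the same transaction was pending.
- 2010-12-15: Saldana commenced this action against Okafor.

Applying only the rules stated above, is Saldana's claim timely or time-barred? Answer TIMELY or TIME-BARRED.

TIME-BARRED

The limitation period began to run on 2008-08-09.
The untolled deadline — 1 year after 2008-08-09 — is 2009-08-09.
Because the pending related arbitration ran from 2008-11-29 to 2010-01-31, the deadline is extended by 428 days to 2010-10-11.
Saldana filed on 2010-12-15, after the 2010-10-11 deadline, so the action is time-barred.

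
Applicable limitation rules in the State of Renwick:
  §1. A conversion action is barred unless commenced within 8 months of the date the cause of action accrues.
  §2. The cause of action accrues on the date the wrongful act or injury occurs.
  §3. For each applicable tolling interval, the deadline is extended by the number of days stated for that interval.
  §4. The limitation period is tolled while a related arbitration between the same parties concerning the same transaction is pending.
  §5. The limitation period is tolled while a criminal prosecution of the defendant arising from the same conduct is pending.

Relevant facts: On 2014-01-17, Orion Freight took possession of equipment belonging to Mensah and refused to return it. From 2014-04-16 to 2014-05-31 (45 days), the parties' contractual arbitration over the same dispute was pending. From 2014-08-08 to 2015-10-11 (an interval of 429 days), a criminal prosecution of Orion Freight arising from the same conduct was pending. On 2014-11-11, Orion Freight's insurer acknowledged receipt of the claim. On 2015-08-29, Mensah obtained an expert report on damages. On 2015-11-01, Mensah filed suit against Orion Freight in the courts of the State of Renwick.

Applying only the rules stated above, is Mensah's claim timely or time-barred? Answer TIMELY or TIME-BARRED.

TIMELY

The cause of action accrued on 2014-01-17, the date of the act.
Adding the 8 months base period to 2014-01-17 gives a deadline of 2014-09-17, before any tolling.
Because the pending related arbitration ran from 2014-04-16 to 2014-05-31, the deadline is extended by 45 days to 2014-11-01.
Because the pending criminal prosecution ran from 2014-08-08 to 2015-10-11, the deadline is extended by 429 days to 2016-01-04.
None of the other events listed affects the running of the period under the stated rules.
The 2015-11-01 filing precedes the 2016-01-04 deadline; the claim is timely.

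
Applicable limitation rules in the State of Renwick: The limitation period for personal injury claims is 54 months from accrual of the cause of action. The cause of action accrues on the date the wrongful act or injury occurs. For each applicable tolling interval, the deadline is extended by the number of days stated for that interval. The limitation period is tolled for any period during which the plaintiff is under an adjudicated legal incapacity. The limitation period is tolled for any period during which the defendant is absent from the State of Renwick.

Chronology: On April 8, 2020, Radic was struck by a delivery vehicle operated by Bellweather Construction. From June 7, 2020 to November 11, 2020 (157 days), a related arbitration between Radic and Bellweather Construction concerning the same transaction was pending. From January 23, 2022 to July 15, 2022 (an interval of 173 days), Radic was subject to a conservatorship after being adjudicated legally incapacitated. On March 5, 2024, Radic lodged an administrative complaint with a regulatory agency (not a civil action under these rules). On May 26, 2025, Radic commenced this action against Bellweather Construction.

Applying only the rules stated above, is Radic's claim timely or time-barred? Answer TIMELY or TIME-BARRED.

TIME-BARRED

The cause of action accrued on April 8, 2020, the date of the act.
Adding the 54 months base period to April 8, 2020 gives a deadline of October 8, 2024, before any tolling.
The plaintiff's legal incapacity from January 23, 2022 to July 15, 2022 tolled the period for 173 days, extending the deadline to March 30, 2025.
The pending related arbitration from June 7, 2020 to November 11, 2020 does not toll the period, because no stated rule makes a pending arbitration a tolling event.
Nothing else in the chronology tolls or restarts the period.
The May 26, 2025 filing falls after the March 30, 2025 deadline; the claim is time-barred.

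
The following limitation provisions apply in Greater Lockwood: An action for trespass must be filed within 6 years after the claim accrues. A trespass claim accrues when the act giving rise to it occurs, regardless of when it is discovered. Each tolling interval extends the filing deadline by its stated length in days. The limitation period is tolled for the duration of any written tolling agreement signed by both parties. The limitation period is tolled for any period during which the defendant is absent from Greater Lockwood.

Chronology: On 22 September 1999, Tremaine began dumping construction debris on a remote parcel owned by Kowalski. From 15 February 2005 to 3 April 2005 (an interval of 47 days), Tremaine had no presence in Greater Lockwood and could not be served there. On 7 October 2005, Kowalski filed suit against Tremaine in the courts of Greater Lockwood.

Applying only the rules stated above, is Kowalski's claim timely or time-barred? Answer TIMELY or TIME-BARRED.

TIMELY

The limitation period began to run on 22 September 1999.
6 years from 22 September 1999 is 22 September 2005.
The period was tolled for 47 days by the defendant's absence from the jurisdiction (15 February 2005 to 3 April 2005), pushing the deadline to 8 November 2005.
Filing on 7 October 2005 beat the 8 November 2005 deadline — the action is timely.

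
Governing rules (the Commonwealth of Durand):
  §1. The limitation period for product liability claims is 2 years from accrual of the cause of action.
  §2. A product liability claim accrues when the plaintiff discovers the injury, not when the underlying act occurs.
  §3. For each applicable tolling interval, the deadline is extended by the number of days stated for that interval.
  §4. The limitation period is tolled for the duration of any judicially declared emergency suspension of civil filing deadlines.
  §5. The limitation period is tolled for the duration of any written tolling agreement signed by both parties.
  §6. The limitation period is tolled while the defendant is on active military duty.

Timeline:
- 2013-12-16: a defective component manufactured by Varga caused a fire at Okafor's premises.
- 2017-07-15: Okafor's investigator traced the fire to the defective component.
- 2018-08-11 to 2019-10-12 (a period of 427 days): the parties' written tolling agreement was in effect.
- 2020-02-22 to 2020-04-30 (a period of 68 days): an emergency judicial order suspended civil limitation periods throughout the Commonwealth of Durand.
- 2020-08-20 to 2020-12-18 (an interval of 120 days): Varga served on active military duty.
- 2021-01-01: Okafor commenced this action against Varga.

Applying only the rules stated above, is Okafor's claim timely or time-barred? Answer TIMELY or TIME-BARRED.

Under the discovery rule, the claim accrued on 2017-07-15, when Okafor discovered the injury — not on the 2013-12-16 date of the underlying act.
Adding the 2 years base period to 2017-07-15 gives a deadline of 2019-07-15, before any tolling.
The written tolling agreement from 2018-08-11 to 2019-10-12 tolled the period for 427 days, extending the deadline to 2020-09-14.
Because the emergency suspension of filing deadlines ran from 2020-02-22 to 2020-04-30, the deadline is extended by 68 days to 2020-11-21.
The period was tolled for 120 days by the defendant's active military service (2020-08-20 to 2020-12-18), pushing the deadline to 2021-03-21.
The 2021-01-01 filing precedes the 2021-03-21 deadline; the claim is timely.

TIMELY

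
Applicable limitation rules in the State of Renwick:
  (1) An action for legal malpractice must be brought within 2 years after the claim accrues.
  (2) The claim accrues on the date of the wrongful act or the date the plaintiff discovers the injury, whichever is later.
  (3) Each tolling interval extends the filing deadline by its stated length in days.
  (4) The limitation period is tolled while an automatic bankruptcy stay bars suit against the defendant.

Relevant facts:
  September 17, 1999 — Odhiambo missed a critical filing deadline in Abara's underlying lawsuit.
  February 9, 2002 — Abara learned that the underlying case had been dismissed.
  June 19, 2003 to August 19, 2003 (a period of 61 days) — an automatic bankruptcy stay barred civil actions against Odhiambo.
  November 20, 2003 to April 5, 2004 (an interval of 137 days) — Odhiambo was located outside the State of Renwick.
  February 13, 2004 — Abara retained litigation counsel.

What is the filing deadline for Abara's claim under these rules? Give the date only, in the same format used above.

Taking the later of the act (September 17, 1999) and discovery (February 9, 2002), the claim accrued on February 9, 2002.
The untolled deadline — 2 years after February 9, 2002 — is February 9, 2004.
The automatic bankruptcy stay from June 19, 2003 to August 19, 2003 tolled the period for 61 days, extending the deadline to April 10, 2004.
No stated provision tolls the period for the defendant's absence, so the interval from November 20, 2003 to April 5, 2004 has no effect on the deadline.
Nothing else in the chronology tolls or restarts the period.

April 10, 2004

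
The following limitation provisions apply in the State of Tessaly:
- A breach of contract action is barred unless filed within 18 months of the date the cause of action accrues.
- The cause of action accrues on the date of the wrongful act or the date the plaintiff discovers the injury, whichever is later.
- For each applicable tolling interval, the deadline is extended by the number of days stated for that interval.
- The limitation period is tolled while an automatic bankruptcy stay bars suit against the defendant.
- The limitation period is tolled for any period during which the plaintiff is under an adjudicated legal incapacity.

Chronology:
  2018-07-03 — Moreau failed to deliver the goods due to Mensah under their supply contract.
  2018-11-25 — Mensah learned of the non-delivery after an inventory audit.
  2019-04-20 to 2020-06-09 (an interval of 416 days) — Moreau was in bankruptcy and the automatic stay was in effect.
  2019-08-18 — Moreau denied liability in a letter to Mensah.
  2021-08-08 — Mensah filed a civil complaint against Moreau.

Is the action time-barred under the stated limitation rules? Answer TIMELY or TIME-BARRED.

Taking the later of the act (2018-07-03) and discovery (2018-11-25), the claim accrued on 2018-11-25.
18 months from 2018-11-25 is 2020-05-25.
Because the automatic bankruptcy stay ran from 2019-04-20 to 2020-06-09, the deadline is extended by 416 days to 2021-07-15.
The other events in the timeline have no effect on the limitation period under the stated rules.
The 2021-08-08 filing falls after the 2021-07-15 deadline; the claim is time-barred.

TIME-BARRED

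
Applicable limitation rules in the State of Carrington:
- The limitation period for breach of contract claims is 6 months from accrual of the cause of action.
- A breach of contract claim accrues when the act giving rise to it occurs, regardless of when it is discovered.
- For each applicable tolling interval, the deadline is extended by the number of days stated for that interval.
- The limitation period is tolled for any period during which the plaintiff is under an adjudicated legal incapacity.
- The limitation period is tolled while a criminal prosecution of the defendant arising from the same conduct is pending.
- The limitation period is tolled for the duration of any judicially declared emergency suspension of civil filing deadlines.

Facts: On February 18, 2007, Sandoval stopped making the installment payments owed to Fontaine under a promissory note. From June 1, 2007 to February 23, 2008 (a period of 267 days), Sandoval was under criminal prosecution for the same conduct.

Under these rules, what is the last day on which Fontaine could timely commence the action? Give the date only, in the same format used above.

May 11, 2008

The cause of action accrued on February 18, 2007, the date of the act.
6 months from February 18, 2007 is August 18, 2007.
Because the pending criminal prosecution ran from June 1, 2007 to February 23, 2008, the deadline is extended by 267 days to May 11, 2008.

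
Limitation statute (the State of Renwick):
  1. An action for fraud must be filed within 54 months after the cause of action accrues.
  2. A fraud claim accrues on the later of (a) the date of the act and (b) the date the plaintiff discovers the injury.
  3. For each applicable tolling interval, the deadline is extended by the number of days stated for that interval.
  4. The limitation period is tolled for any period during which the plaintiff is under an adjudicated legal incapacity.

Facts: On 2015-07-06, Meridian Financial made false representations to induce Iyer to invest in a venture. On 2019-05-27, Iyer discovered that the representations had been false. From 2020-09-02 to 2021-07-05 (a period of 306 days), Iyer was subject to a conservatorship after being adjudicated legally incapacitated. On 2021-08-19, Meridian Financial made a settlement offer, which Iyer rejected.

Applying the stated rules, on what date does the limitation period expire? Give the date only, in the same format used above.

The claim accrued on 2019-05-27 — the later of the 2015-07-06 act and the 2019-05-27 discovery.
54 months from 2019-05-27 is 2023-11-27.
The period was tolled for 306 days by the plaintiff's legal incapacity (2020-09-02 to 2021-07-05), pushing the deadline to 2024-09-28.
Nothing else in the chronology tolls or restarts the period.

2024-09-28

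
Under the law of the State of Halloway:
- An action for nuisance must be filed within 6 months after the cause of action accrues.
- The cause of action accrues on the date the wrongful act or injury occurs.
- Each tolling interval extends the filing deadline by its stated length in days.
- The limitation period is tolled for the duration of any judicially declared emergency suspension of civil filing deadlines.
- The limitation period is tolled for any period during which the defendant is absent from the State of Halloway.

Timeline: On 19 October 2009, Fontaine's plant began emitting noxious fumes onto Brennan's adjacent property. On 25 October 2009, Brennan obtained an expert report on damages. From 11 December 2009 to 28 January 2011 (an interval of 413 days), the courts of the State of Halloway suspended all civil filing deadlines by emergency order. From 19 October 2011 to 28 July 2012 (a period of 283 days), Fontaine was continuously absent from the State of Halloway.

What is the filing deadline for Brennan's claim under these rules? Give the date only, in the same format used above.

6 June 2011

The claim accrued on 19 October 2009, when the wrongful act occurred.
Adding the 6 months base period to 19 October 2009 gives a deadline of 19 April 2010, before any tolling.
The period was tolled for 413 days by the emergency suspension of filing deadlines (11 December 2009 to 28 January 2011), pushing the deadline to 6 June 2011.
The defendant's absence from the jurisdiction from 19 October 2011 to 28 July 2012 began after the period had already run on 6 June 2011, so it has no tolling effect.
Nothing else in the chronology tolls or restarts the period.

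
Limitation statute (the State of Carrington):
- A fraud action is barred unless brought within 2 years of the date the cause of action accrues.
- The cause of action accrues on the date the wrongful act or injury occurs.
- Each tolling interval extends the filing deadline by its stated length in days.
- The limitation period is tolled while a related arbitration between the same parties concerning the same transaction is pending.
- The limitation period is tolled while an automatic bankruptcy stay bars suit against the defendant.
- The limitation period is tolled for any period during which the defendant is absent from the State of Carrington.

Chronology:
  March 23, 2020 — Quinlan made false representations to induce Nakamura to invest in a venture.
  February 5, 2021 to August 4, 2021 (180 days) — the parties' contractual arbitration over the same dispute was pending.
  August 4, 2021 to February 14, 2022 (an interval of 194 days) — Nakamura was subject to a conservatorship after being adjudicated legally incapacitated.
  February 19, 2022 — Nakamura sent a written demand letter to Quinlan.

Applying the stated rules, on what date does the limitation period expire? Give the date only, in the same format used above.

The claim accrued on March 23, 2020, when the wrongful act occurred.
2 years from March 23, 2020 is March 23, 2022.
The period was tolled for 180 days by the pending related arbitration (February 5, 2021 to August 4, 2021), pushing the deadline to September 19, 2022.
Although the plaintiff's incapacity ran from August 4, 2021 to February 14, 2022, the stated rules do not make that a tolling event, so it is disregarded.
The other events in the timeline have no effect on the limitation period under the stated rules.

September 19, 2022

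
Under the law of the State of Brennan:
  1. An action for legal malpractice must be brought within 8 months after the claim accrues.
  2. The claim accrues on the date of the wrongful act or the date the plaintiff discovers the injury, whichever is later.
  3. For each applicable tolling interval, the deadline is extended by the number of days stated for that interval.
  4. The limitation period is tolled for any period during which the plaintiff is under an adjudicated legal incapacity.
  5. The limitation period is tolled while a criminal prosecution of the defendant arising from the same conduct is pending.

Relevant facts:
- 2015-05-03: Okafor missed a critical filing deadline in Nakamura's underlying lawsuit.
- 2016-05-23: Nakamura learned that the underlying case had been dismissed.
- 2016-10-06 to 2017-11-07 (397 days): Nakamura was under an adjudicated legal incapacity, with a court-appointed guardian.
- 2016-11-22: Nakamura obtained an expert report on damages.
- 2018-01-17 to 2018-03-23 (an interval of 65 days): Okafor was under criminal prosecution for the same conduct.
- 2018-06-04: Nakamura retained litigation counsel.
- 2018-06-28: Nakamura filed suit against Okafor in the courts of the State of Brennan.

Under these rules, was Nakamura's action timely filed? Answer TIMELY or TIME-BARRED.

TIME-BARRED

Because discovery on 2016-05-23 post-dates the 2015-05-03 act, accrual under the later-of rule falls on 2016-05-23.
Adding the 8 months base period to 2016-05-23 gives a deadline of 2017-01-23, before any tolling.
Because the plaintiff's legal incapacity ran from 2016-10-06 to 2017-11-07, the deadline is extended by 397 days to 2018-02-24.
Because the pending criminal prosecution ran from 2018-01-17 to 2018-03-23, the deadline is extended by 65 days to 2018-04-30.
Nothing else in the chronology tolls or restarts the period.
The 2018-06-28 filing falls after the 2018-04-30 deadline; the claim is time-barred.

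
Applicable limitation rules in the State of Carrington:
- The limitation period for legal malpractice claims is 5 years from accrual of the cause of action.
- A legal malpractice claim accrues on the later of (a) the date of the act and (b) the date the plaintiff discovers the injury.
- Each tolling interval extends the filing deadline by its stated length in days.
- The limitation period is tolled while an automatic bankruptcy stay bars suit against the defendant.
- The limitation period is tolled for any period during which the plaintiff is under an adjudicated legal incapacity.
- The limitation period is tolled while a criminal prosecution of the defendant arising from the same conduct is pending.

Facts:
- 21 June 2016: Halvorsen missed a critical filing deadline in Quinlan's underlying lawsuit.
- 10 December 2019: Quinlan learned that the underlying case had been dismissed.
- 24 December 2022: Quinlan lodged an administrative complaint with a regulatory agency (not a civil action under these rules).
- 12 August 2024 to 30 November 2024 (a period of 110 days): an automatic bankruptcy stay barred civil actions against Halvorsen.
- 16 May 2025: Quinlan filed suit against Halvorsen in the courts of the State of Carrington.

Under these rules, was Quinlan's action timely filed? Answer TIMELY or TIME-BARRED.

The claim accrued on 10 December 2019 — the later of the 21 June 2016 act and the 10 December 2019 discovery.
Adding the 5 years base period to 10 December 2019 gives a deadline of 10 December 2024, before any tolling.
The period was tolled for 110 days by the automatic bankruptcy stay (12 August 2024 to 30 November 2024), pushing the deadline to 30 March 2025.
The other events in the timeline have no effect on the limitation period under the stated rules.
The 16 May 2025 filing falls after the 30 March 2025 deadline; the claim is time-barred.

TIME-BARRED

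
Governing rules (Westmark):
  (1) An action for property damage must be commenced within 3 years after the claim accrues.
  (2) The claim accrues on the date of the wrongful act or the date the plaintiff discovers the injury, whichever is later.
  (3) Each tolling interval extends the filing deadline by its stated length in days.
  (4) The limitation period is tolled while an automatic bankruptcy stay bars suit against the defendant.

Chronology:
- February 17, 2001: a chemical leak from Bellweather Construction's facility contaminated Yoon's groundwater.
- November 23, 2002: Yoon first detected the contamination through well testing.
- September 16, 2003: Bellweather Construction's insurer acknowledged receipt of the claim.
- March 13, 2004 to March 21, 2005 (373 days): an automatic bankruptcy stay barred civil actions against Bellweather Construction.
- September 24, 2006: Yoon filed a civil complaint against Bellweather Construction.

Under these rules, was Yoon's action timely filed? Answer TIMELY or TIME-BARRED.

The claim accrued on November 23, 2002 — the later of the February 17, 2001 act and the November 23, 2002 discovery.
3 years from November 23, 2002 is November 23, 2005.
Because the automatic bankruptcy stay ran from March 13, 2004 to March 21, 2005, the deadline is extended by 373 days to December 1, 2006.
Nothing else in the chronology tolls or restarts the period.
Yoon filed on September 24, 2006, before the December 1, 2006 deadline, so the action is timely.

TIMELY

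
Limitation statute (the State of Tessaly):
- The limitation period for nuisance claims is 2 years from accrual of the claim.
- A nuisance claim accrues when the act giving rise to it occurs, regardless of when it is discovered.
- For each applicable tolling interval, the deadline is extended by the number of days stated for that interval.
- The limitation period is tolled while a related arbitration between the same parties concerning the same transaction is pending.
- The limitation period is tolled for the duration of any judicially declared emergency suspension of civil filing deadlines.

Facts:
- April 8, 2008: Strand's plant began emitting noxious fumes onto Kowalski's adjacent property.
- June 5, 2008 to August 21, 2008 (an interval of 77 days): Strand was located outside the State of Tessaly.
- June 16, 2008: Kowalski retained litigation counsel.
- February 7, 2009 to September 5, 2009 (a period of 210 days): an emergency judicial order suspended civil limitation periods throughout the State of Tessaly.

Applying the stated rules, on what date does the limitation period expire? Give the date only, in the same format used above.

The limitation period began to run on April 8, 2008.
2 years from April 8, 2008 is April 8, 2010.
The emergency suspension of filing deadlines from February 7, 2009 to September 5, 2009 tolled the period for 210 days, extending the deadline to November 4, 2010.
No stated provision tolls the period for the defendant's absence, so the interval from June 5, 2008 to August 21, 2008 has no effect on the deadline.
The other events in the timeline have no effect on the limitation period under the stated rules.

November 4, 2010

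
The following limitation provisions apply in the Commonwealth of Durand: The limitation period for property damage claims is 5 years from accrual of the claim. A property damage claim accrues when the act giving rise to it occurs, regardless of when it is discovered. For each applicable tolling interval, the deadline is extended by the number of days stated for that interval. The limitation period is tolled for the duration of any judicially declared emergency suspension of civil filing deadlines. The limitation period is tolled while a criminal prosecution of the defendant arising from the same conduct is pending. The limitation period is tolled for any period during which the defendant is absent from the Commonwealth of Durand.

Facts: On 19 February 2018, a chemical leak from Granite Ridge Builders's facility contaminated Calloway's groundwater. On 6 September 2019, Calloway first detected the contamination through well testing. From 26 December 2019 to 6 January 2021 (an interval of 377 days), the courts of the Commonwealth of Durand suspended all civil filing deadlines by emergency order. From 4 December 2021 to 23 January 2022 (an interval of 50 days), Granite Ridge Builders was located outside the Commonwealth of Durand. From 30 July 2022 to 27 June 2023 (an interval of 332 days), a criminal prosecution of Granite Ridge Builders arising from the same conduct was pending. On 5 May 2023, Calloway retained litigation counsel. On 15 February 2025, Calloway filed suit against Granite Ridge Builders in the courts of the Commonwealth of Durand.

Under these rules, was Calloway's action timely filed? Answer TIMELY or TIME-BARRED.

TIMELY

The claim accrued on 19 February 2018, when the wrongful act occurred; under the stated occurrence rule the 6 September 2019 discovery does not delay accrual.
The untolled deadline — 5 years after 19 February 2018 — is 19 February 2023.
The emergency suspension of filing deadlines from 26 December 2019 to 6 January 2021 tolled the period for 377 days, extending the deadline to 2 March 2024.
The defendant's absence from the jurisdiction from 4 December 2021 to 23 January 2022 tolled the period for 50 days, extending the deadline to 21 April 2024.
The period was tolled for 332 days by the pending criminal prosecution (30 July 2022 to 27 June 2023), pushing the deadline to 19 March 2025.
None of the other events listed affects the running of the period under the stated rules.
The 15 February 2025 filing precedes the 19 March 2025 deadline; the claim is timely.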